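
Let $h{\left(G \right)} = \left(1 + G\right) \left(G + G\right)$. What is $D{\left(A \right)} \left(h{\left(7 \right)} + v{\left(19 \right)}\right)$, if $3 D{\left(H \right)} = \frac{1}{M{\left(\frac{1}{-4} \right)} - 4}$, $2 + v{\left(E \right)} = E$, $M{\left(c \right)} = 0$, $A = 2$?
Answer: $- \frac{43}{4} \approx -10.75$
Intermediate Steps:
$v{\left(E \right)} = -2 + E$
$h{\left(G \right)} = 2 G \left(1 + G\right)$ ($h{\left(G \right)} = \left(1 + G\right) 2 G = 2 G \left(1 + G\right)$)
$D{\left(H \right)} = - \frac{1}{12}$ ($D{\left(H \right)} = \frac{1}{3 \left(0 - 4\right)} = \frac{1}{3 \left(-4\right)} = \frac{1}{3} \left(- \frac{1}{4}\right) = - \frac{1}{12}$)
$D{\left(A \right)} \left(h{\left(7 \right)} + v{\left(19 \right)}\right) = - \frac{2 \cdot 7 \left(1 + 7\right) + \left(-2 + 19\right)}{12} = - \frac{2 \cdot 7 \cdot 8 + 17}{12} = - \frac{112 + 17}{12} = \left(- \frac{1}{12}\right) 129 = - \frac{43}{4}$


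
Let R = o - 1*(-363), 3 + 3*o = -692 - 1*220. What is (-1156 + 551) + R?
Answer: -547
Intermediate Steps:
o = -305 (o = -1 + (-692 - 1*220)/3 = -1 + (-692 - 220)/3 = -1 + (⅓)*(-912) = -1 - 304 = -305)
R = 58 (R = -305 - 1*(-363) = -305 + 363 = 58)
(-1156 + 551) + R = (-1156 + 551) + 58 = -605 + 58 = -547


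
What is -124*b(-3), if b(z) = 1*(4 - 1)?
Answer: -372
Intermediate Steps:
b(z) = 3 (b(z) = 1*3 = 3)
-124*b(-3) = -124*3 = -372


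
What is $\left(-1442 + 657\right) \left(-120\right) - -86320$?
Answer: $180520$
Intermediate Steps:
$\left(-1442 + 657\right) \left(-120\right) - -86320 = \left(-785\right) \left(-120\right) + 86320 = 94200 + 86320 = 180520$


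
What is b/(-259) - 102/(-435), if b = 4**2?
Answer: 6486/37555 ≈ 0.17271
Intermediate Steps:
b = 16
b/(-259) - 102/(-435) = 16/(-259) - 102/(-435) = 16*(-1/259) - 102*(-1/435) = -16/259 + 34/145 = 6486/37555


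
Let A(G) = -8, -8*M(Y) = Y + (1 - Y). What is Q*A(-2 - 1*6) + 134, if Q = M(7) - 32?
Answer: 391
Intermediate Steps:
M(Y) = -⅛ (M(Y) = -(Y + (1 - Y))/8 = -⅛*1 = -⅛)
Q = -257/8 (Q = -⅛ - 32 = -257/8 ≈ -32.125)
Q*A(-2 - 1*6) + 134 = -257/8*(-8) + 134 = 257 + 134 = 391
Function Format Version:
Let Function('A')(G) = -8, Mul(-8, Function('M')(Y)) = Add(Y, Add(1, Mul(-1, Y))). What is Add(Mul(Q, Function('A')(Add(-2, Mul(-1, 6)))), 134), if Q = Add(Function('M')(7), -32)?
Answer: 391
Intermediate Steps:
Function('M')(Y) = Rational(-1, 8) (Function('M')(Y) = Mul(Rational(-1, 8), Add(Y, Add(1, Mul(-1, Y)))) = Mul(Rational(-1, 8), 1) = Rational(-1, 8))
Q = Rational(-257, 8) (Q = Add(Rational(-1, 8), -32) = Rational(-257, 8) ≈ -32.125)
Add(Mul(Q, Function('A')(Add(-2, Mul(-1, 6)))), 134) = Add(Mul(Rational(-257, 8), -8), 134) = Add(257, 134) = 391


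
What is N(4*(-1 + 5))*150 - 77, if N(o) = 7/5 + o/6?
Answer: 533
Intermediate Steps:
N(o) = 7/5 + o/6 (N(o) = 7*(⅕) + o*(⅙) = 7/5 + o/6)
N(4*(-1 + 5))*150 - 77 = (7/5 + (4*(-1 + 5))/6)*150 - 77 = (7/5 + (4*4)/6)*150 - 77 = (7/5 + (⅙)*16)*150 - 77 = (7/5 + 8/3)*150 - 77 = (61/15)*150 - 77 = 610 - 77 = 533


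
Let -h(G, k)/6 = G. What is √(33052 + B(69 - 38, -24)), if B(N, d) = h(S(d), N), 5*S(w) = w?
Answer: 2*√206755/5 ≈ 181.88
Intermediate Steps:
S(w) = w/5
h(G, k) = -6*G
B(N, d) = -6*d/5
√(33052 + B(69 - 38, -24)) = √(33052 - 6/5*(-24)) = √(33052 + 144/5) = √(165404/5) = 2*√206755/5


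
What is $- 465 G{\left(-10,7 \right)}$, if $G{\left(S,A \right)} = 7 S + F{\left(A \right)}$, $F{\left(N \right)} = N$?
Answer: $29295$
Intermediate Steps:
$G{\left(S,A \right)} = A + 7 S$ ($G{\left(S,A \right)} = 7 S + A = A + 7 S$)
$- 465 G{\left(-10,7 \right)} = - 465 \left(7 + 7 \left(-10\right)\right) = - 465 \left(7 - 70\right) = \left(-465\right) \left(-63\right) = 29295$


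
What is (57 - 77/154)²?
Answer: 12769/4 ≈ 3192.3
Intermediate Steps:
(57 - 77/154)² = (57 - 77*1/154)² = (57 - ½)² = (113/2)² = 12769/4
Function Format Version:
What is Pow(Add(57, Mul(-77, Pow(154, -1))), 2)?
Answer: Rational(12769, 4) ≈ 3192.3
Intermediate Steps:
Pow(Add(57, Mul(-77, Pow(154, -1))), 2) = Pow(Add(57, Mul(-77, Rational(1, 154))), 2) = Pow(Add(57, Rational(-1, 2)), 2) = Pow(Rational(113, 2), 2) = Rational(12769, 4)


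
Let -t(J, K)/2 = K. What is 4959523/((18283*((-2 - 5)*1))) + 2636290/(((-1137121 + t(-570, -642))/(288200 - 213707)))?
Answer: -25139201216017321/145365555097 ≈ -1.7294e+5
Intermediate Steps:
t(J, K) = -2*K
4959523/((18283*((-2 - 5)*1))) + 2636290/(((-1137121 + t(-570, -642))/(288200 - 213707))) = 4959523/((18283*((-2 - 5)*1))) + 2636290/(((-1137121 - 2*(-642))/(288200 - 213707))) = 4959523/((18283*(-7*1))) + 2636290/(((-1137121 + 1284)/74493)) = 4959523/((18283*(-7))) + 2636290/((-1135837*1/74493)) = 4959523/(-127981) + 2636290/(-1135837/74493) = 4959523*(-1/127981) + 2636290*(-74493/1135837) = -4959523/127981 - 196385150970/1135837 = -25139201216017321/145365555097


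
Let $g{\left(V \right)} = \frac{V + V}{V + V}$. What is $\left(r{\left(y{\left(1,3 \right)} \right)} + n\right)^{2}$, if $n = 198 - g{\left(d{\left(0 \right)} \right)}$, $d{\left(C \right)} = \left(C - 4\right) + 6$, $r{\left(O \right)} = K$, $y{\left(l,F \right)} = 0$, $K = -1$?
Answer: $38416$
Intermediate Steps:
$r{\left(O \right)} = -1$
$d{\left(C \right)} = 2 + C$ ($d{\left(C \right)} = \left(-4 + C\right) + 6 = 2 + C$)
$g{\left(V \right)} = 1$ ($g{\left(V \right)} = \frac{2 V}{2 V} = 2 V \frac{1}{2 V} = 1$)
$n = 197$ ($n = 198 - 1 = 197$)
$\left(r{\left(y{\left(1,3 \right)} \right)} + n\right)^{2} = \left(-1 + 197\right)^{2} = 196^{2} = 38416$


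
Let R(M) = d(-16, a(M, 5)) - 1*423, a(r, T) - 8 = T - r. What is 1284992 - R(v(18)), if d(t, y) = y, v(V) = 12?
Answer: 1285414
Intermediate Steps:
a(r, T) = 8 + T - r (a(r, T) = 8 + (T - r) = 8 + T - r)
R(M) = -410 - M (R(M) = (8 + 5 - M) - 1*423 = (13 - M) - 423 = -410 - M)
1284992 - R(v(18)) = 1284992 - (-410 - 1*12) = 1284992 - (-410 - 12) = 1284992 - 1*(-422) = 1284992 + 422 = 1285414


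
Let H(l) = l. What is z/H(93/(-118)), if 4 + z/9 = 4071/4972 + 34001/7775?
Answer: -8155416069/599188150 ≈ -13.611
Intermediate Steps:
z = 414682173/38657300 (z = -36 + 9*(4071/4972 + 34001/7775) = -36 + 9*(200704997/38657300) = -36 + 1806344973/38657300 = 414682173/38657300 ≈ 10.727)
z/H(93/(-118)) = 414682173/(38657300*((93/(-118)))) = 414682173/(38657300*((93*(-1/118)))) = 414682173/(38657300*(-93/118)) = (414682173/38657300)*(-118/93) = -8155416069/599188150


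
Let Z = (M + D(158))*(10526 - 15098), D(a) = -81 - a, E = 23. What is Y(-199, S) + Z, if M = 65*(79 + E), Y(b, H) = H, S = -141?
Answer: -29219793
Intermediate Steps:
M = 6630 (M = 65*(79 + 23) = 65*102 = 6630)
Z = -29219652 (Z = (6630 + (-81 - 1*158))*(10526 - 15098) = (6630 + (-81 - 158))*(-4572) = (6630 - 239)*(-4572) = 6391*(-4572) = -29219652)
Y(-199, S) + Z = -141 - 29219652 = -29219793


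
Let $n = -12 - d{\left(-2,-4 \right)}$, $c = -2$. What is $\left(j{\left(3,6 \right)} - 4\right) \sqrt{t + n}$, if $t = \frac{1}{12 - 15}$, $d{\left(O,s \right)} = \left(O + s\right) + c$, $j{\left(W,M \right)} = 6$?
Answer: $\frac{2 i \sqrt{39}}{3} \approx 4.1633 i$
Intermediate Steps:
$d{\left(O,s \right)} = -2 + O + s$ ($d{\left(O,s \right)} = \left(O + s\right) - 2 = -2 + O + s$)
$t = - \frac{1}{3}$ ($t = \frac{1}{-3} = - \frac{1}{3} \approx -0.33333$)
$n = -4$ ($n = -12 - \left(-2 - 2 - 4\right) = -12 - -8 = -12 + 8 = -4$)
$\left(j{\left(3,6 \right)} - 4\right) \sqrt{t + n} = \left(6 - 4\right) \sqrt{- \frac{1}{3} - 4} = \left(6 - 4\right) \sqrt{- \frac{13}{3}} = 2 \frac{i \sqrt{39}}{3} = \frac{2 i \sqrt{39}}{3}$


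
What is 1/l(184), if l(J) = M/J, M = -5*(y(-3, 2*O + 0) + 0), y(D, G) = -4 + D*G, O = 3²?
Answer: 92/145 ≈ 0.63448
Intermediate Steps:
O = 9
M = 290 (M = -5*((-4 - 3*(2*9 + 0)) + 0) = -5*((-4 - 3*(18 + 0)) + 0) = -5*((-4 - 3*18) + 0) = -5*((-4 - 54) + 0) = -5*(-58 + 0) = -5*(-58) = 290)
l(J) = 290/J
1/l(184) = 1/(290/184) = 1/(290*(1/184)) = 1/(145/92) = 92/145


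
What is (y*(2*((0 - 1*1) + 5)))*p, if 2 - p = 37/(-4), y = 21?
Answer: 1890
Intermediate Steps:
p = 45/4 (p = 2 - 37/(-4) = 2 - 37*(-1)/4 = 2 - 1*(-37/4) = 2 + 37/4 = 45/4 ≈ 11.250)
(y*(2*((0 - 1*1) + 5)))*p = (21*(2*((0 - 1*1) + 5)))*(45/4) = (21*(2*((0 - 1) + 5)))*(45/4) = (21*(2*(-1 + 5)))*(45/4) = (21*(2*4))*(45/4) = (21*8)*(45/4) = 168*(45/4) = 1890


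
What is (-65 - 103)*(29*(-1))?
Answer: 4872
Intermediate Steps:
(-65 - 103)*(29*(-1)) = -168*(-29) = 4872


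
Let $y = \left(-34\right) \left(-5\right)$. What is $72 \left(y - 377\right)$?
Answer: $-14904$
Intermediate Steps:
$y = 170$
$72 \left(y - 377\right) = 72 \left(170 - 377\right) = 72 \left(-207\right) = -14904$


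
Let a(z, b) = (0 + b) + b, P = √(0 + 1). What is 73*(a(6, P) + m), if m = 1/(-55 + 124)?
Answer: 10147/69 ≈ 147.06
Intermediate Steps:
m = 1/69 ≈ 0.014493
P = 1 (P = √1 = 1)
a(z, b) = 2*b (a(z, b) = b + b = 2*b)
73*(a(6, P) + m) = 73*(2*1 + 1/69) = 73*(2 + 1/69) = 73*(139/69) = 10147/69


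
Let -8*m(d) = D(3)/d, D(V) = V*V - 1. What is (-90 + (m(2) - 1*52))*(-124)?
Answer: 17670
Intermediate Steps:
D(V) = -1 + V² (D(V) = V² - 1 = -1 + V²)
m(d) = -1/d (m(d) = -(-1 + 3²)/(8*d) = -(-1 + 9)/(8*d) = -1/d)
(-90 + (m(2) - 1*52))*(-124) = (-90 + (-1/2 - 1*52))*(-124) = (-90 + (-1*½ - 52))*(-124) = (-90 + (-½ - 52))*(-124) = (-90 - 105/2)*(-124) = -285/2*(-124) = 17670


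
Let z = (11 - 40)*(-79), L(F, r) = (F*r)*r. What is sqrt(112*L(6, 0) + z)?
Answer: sqrt(2291) ≈ 47.864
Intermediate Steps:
L(F, r) = F*r**2
z = 2291 (z = -29*(-79) = 2291)
sqrt(112*L(6, 0) + z) = sqrt(112*(6*0**2) + 2291) = sqrt(112*(6*0) + 2291) = sqrt(112*0 + 2291) = sqrt(0 + 2291) = sqrt(2291)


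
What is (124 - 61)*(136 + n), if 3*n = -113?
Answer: 6195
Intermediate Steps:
n = -113/3 (n = (1/3)*(-113) = -113/3 ≈ -37.667)
(124 - 61)*(136 + n) = (124 - 61)*(136 - 113/3) = 63*(295/3) = 6195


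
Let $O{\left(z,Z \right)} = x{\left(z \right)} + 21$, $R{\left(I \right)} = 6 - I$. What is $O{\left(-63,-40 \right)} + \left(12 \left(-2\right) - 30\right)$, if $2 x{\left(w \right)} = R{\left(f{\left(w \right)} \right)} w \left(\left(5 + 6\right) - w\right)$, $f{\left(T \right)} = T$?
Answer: $-160872$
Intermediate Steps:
$x{\left(w \right)} = \frac{w \left(6 - w\right) \left(11 - w\right)}{2}$ ($x{\left(w \right)} = \frac{\left(6 - w\right) w \left(\left(5 + 6\right) - w\right)}{2} = \frac{w \left(6 - w\right) \left(11 - w\right)}{2}$)
$O{\left(z,Z \right)} = 21 + \frac{z \left(-11 + z\right) \left(-6 + z\right)}{2}$ ($O{\left(z,Z \right)} = \frac{z \left(-11 + z\right) \left(-6 + z\right)}{2} + 21 = 21 + \frac{z \left(-11 + z\right) \left(-6 + z\right)}{2}$)
$O{\left(-63,-40 \right)} + \left(12 \left(-2\right) - 30\right) = \left(21 + \frac{1}{2} \left(-63\right) \left(-11 - 63\right) \left(-6 - 63\right)\right) + \left(12 \left(-2\right) - 30\right) = \left(21 + \frac{1}{2} \left(-63\right) \left(-74\right) \left(-69\right)\right) - 54 = \left(21 - 160839\right) - 54 = -160818 - 54 = -160872$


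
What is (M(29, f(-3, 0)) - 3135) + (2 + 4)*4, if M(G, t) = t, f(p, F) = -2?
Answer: -3113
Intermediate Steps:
(M(29, f(-3, 0)) - 3135) + (2 + 4)*4 = (-2 - 3135) + (2 + 4)*4 = -3137 + 6*4 = -3137 + 24 = -3113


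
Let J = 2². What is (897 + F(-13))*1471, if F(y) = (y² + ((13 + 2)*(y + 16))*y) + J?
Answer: 713435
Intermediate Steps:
J = 4
F(y) = 4 + y² + y*(240 + 15*y) (F(y) = (y² + ((13 + 2)*(y + 16))*y) + 4 = (y² + (15*(16 + y))*y) + 4 = (y² + (240 + 15*y)*y) + 4 = (y² + y*(240 + 15*y)) + 4 = 4 + y² + y*(240 + 15*y))
(897 + F(-13))*1471 = (897 + (4 + 16*(-13)² + 240*(-13)))*1471 = (897 + (4 + 16*169 - 3120))*1471 = (897 + (4 + 2704 - 3120))*1471 = (897 - 412)*1471 = 485*1471 = 713435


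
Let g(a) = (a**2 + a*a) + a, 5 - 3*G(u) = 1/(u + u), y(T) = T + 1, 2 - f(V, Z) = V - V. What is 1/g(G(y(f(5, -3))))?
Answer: 81/551 ≈ 0.14701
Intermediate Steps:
f(V, Z) = 2 (f(V, Z) = 2 - (V - V) = 2 - 1*0 = 2 + 0 = 2)
y(T) = 1 + T
G(u) = 5/3 - 1/(6*u) (G(u) = 5/3 - 1/(3*(u + u)) = 5/3 - 1/(2*u)/3 = 5/3 - 1/(6*u))
g(a) = a + 2*a**2 (g(a) = (a**2 + a**2) + a = 2*a**2 + a = a + 2*a**2)
1/g(G(y(f(5, -3)))) = 1/(((-1 + 10*(1 + 2))/(6*(1 + 2)))*(1 + 2*((-1 + 10*(1 + 2))/(6*(1 + 2))))) = 1/(((1/6)*(-1 + 10*3)/3)*(1 + 2*((1/6)*(-1 + 10*3)/3))) = 1/(((1/6)*(1/3)*(-1 + 30))*(1 + 2*((1/6)*(1/3)*(-1 + 30)))) = 1/(((1/6)*(1/3)*29)*(1 + 2*((1/6)*(1/3)*29))) = 1/(29*(1 + 2*(29/18))/18) = 1/(29*(1 + 29/9)/18) = 1/((29/18)*(38/9)) = 1/(551/81) = 81/551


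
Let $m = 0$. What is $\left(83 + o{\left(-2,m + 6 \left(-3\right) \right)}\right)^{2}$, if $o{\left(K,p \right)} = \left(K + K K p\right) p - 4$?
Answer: $1990921$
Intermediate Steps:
$o{\left(K,p \right)} = -4 + p \left(K + p K^{2}\right)$ ($o{\left(K,p \right)} = \left(K + K^{2} p\right) p - 4 = \left(K + p K^{2}\right) p - 4 = p \left(K + p K^{2}\right) - 4 = -4 + p \left(K + p K^{2}\right)$)
$\left(83 + o{\left(-2,m + 6 \left(-3\right) \right)}\right)^{2} = \left(83 - \left(4 + 2 \left(0 + 6 \left(-3\right)\right) - \left(-2\right)^{2} \left(0 + 6 \left(-3\right)\right)^{2}\right)\right)^{2} = \left(83 - \left(4 - 4 \left(0 - 18\right)^{2} + 2 \left(0 - 18\right)\right)\right)^{2} = \left(83 - \left(-32 - 1296\right)\right)^{2} = \left(83 + \left(-4 + 36 + 4 \cdot 324\right)\right)^{2} = \left(83 + \left(-4 + 36 + 1296\right)\right)^{2} = \left(83 + 1328\right)^{2} = 1411^{2} = 1990921$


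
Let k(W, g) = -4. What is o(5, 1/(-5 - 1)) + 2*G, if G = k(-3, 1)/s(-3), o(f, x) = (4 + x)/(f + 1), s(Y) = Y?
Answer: 119/36 ≈ 3.3056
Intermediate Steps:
o(f, x) = (4 + x)/(1 + f)
G = 4/3 (G = -4/(-3) = -4*(-1/3) = 4/3 ≈ 1.3333)
o(5, 1/(-5 - 1)) + 2*G = (4 + 1/(-5 - 1))/(1 + 5) + 2*(4/3) = (4 + 1/(-6))/6 + 8/3 = (4 - 1/6)/6 + 8/3 = (1/6)*(23/6) + 8/3 = 23/36 + 8/3 = 119/36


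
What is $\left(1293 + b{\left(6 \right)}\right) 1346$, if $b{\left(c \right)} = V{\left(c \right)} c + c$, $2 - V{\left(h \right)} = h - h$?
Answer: $1764606$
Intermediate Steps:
$V{\left(h \right)} = 2$ ($V{\left(h \right)} = 2 - \left(h - h\right) = 2 - 0 = 2 + 0 = 2$)
$b{\left(c \right)} = 3 c$ ($b{\left(c \right)} = 2 c + c = 3 c$)
$\left(1293 + b{\left(6 \right)}\right) 1346 = \left(1293 + 3 \cdot 6\right) 1346 = \left(1293 + 18\right) 1346 = 1311 \cdot 1346 = 1764606$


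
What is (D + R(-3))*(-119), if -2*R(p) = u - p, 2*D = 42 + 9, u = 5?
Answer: -5117/2 ≈ -2558.5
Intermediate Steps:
D = 51/2 (D = (42 + 9)/2 = (½)*51 = 51/2 ≈ 25.500)
R(p) = -5/2 + p/2 (R(p) = -(5 - p)/2 = -5/2 + p/2)
(D + R(-3))*(-119) = (51/2 + (-5/2 + (½)*(-3)))*(-119) = (51/2 + (-5/2 - 3/2))*(-119) = (51/2 - 4)*(-119) = (43/2)*(-119) = -5117/2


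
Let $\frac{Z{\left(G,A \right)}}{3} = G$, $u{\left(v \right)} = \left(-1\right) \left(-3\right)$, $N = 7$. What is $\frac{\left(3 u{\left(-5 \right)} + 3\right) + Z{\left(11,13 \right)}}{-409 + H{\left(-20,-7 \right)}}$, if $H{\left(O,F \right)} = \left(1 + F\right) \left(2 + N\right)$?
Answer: $- \frac{45}{463} \approx -0.097192$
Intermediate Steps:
$u{\left(v \right)} = 3$
$Z{\left(G,A \right)} = 3 G$
$H{\left(O,F \right)} = 9 + 9 F$ ($H{\left(O,F \right)} = \left(1 + F\right) \left(2 + 7\right) = \left(1 + F\right) 9 = 9 + 9 F$)
$\frac{\left(3 u{\left(-5 \right)} + 3\right) + Z{\left(11,13 \right)}}{-409 + H{\left(-20,-7 \right)}} = \frac{\left(3 \cdot 3 + 3\right) + 3 \cdot 11}{-409 + \left(9 + 9 \left(-7\right)\right)} = \frac{\left(9 + 3\right) + 33}{-409 + \left(9 - 63\right)} = \frac{12 + 33}{-409 - 54} = \frac{45}{-463} = 45 \left(- \frac{1}{463}\right) = - \frac{45}{463}$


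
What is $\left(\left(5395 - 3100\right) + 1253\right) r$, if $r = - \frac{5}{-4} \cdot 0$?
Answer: $0$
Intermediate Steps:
$r = 0$ ($r = \left(-5\right) \left(- \frac{1}{4}\right) 0 = \frac{5}{4} \cdot 0 = 0$)
$\left(\left(5395 - 3100\right) + 1253\right) r = \left(\left(5395 - 3100\right) + 1253\right) 0 = \left(2295 + 1253\right) 0 = 3548 \cdot 0 = 0$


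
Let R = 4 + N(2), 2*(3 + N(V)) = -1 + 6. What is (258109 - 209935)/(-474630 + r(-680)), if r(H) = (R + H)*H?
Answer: -8029/2435 ≈ -3.2973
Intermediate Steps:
N(V) = -½ (N(V) = -3 + (-1 + 6)/2 = -3 + (½)*5 = -3 + 5/2 = -½)
R = 7/2 (R = 4 - ½ = 7/2 ≈ 3.5000)
r(H) = H*(7/2 + H) (r(H) = (7/2 + H)*H = H*(7/2 + H))
(258109 - 209935)/(-474630 + r(-680)) = (258109 - 209935)/(-474630 + (½)*(-680)*(7 + 2*(-680))) = 48174/(-474630 + (½)*(-680)*(7 - 1360)) = 48174/(-474630 + (½)*(-680)*(-1353)) = 48174/(-474630 + 460020) = 48174/(-14610) = 48174*(-1/14610) = -8029/2435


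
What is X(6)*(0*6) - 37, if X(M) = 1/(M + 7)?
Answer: -37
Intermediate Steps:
X(M) = 1/(7 + M)
X(6)*(0*6) - 37 = (0*6)/(7 + 6) - 37 = 0/13 - 37 = (1/13)*0 - 37 = 0 - 37 = -37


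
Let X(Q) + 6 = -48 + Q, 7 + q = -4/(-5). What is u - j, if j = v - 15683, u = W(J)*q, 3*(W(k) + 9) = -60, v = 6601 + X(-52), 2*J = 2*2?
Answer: 46839/5 ≈ 9367.8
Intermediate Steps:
J = 2 (J = (2*2)/2 = (½)*4 = 2)
q = -31/5 (q = -7 - 4/(-5) = -7 - 4*(-⅕) = -7 + ⅘ = -31/5 ≈ -6.2000)
X(Q) = -54 + Q (X(Q) = -6 + (-48 + Q) = -54 + Q)
v = 6495 (v = 6601 + (-54 - 52) = 6601 - 106 = 6495)
W(k) = -29 (W(k) = -9 + (⅓)*(-60) = -9 - 20 = -29)
u = 899/5 (u = -29*(-31/5) = 899/5 ≈ 179.80)
j = -9188 (j = 6495 - 15683 = -9188)
u - j = 899/5 - 1*(-9188) = 899/5 + 9188 = 46839/5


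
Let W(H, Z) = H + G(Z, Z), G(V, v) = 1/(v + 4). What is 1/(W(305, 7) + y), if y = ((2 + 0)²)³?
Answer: 11/4060 ≈ 0.0027094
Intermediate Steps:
G(V, v) = 1/(4 + v)
y = 64 (y = (2²)³ = 4³ = 64)
W(H, Z) = H + 1/(4 + Z)
1/(W(305, 7) + y) = 1/((1 + 305*(4 + 7))/(4 + 7) + 64) = 1/((1 + 305*11)/11 + 64) = 1/((1 + 3355)/11 + 64) = 1/((1/11)*3356 + 64) = 1/(3356/11 + 64) = 1/(4060/11) = 11/4060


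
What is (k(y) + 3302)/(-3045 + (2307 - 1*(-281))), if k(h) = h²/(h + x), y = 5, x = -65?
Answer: -39619/5484 ≈ -7.2245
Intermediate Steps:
k(h) = h²/(-65 + h) (k(h) = h²/(h - 65) = h²/(-65 + h))
(k(y) + 3302)/(-3045 + (2307 - 1*(-281))) = (5²/(-65 + 5) + 3302)/(-3045 + (2307 - 1*(-281))) = (25/(-60) + 3302)/(-3045 + (2307 + 281)) = (25*(-1/60) + 3302)/(-3045 + 2588) = (-5/12 + 3302)/(-457) = (39619/12)*(-1/457) = -39619/5484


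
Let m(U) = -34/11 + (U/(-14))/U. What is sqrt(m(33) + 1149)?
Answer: sqrt(27174686)/154 ≈ 33.850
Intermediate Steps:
m(U) = -487/154 (m(U) = -34*1/11 + (U*(-1/14))/U = -34/11 + (-U/14)/U = -34/11 - 1/14 = -487/154)
sqrt(m(33) + 1149) = sqrt(-487/154 + 1149) = sqrt(176459/154) = sqrt(27174686)/154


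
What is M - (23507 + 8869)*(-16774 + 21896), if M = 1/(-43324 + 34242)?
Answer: -1506066897505/9082 ≈ -1.6583e+8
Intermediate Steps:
M = -1/9082 (M = 1/(-9082) = -1/9082 ≈ -0.00011011)
M - (23507 + 8869)*(-16774 + 21896) = -1/9082 - (23507 + 8869)*(-16774 + 21896) = -1/9082 - 32376*5122 = -1/9082 - 1*165829872 = -1/9082 - 165829872 = -1506066897505/9082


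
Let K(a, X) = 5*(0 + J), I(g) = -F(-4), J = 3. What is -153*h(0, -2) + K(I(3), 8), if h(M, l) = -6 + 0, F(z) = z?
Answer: 933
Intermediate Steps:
h(M, l) = -6
I(g) = 4 (I(g) = -1*(-4) = 4)
K(a, X) = 15 (K(a, X) = 5*(0 + 3) = 5*3 = 15)
-153*h(0, -2) + K(I(3), 8) = -153*(-6) + 15 = 918 + 15 = 933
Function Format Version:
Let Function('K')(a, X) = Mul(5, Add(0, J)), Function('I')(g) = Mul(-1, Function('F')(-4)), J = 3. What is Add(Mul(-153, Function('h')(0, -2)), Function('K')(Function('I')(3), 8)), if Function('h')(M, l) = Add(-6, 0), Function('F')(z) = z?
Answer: 933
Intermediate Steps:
Function('h')(M, l) = -6
Function('I')(g) = 4 (Function('I')(g) = Mul(-1, -4) = 4)
Function('K')(a, X) = 15 (Function('K')(a, X) = Mul(5, Add(0, 3)) = Mul(5, 3) = 15)
Add(Mul(-153, Function('h')(0, -2)), Function('K')(Function('I')(3), 8)) = Add(Mul(-153, -6), 15) = Add(918, 15) = 933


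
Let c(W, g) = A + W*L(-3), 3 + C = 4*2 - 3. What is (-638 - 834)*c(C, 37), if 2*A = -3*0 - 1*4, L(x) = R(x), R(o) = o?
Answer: 11776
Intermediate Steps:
C = 2 (C = -3 + (4*2 - 3) = -3 + (8 - 3) = -3 + 5 = 2)
L(x) = x
A = -2 (A = (-3*0 - 1*4)/2 = (0 - 4)/2 = (½)*(-4) = -2)
c(W, g) = -2 - 3*W (c(W, g) = -2 + W*(-3) = -2 - 3*W)
(-638 - 834)*c(C, 37) = (-638 - 834)*(-2 - 3*2) = -1472*(-2 - 6) = -1472*(-8) = 11776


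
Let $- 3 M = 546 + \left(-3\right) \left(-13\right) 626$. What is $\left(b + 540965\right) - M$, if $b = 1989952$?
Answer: $2539237$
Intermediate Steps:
$M = -8320$ ($M = - \frac{546 + \left(-3\right) \left(-13\right) 626}{3} = - \frac{546 + 39 \cdot 626}{3} = - \frac{546 + 24414}{3} = \left(- \frac{1}{3}\right) 24960 = -8320$)
$\left(b + 540965\right) - M = \left(1989952 + 540965\right) - -8320 = 2530917 + 8320 = 2539237$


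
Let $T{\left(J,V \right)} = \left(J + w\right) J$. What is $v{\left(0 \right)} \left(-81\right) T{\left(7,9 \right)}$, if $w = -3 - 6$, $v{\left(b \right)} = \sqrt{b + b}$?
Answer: $0$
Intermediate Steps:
$v{\left(b \right)} = \sqrt{2} \sqrt{b}$ ($v{\left(b \right)} = \sqrt{2 b} = \sqrt{2} \sqrt{b}$)
$w = -9$ ($w = -3 - 6 = -9$)
$T{\left(J,V \right)} = J \left(-9 + J\right)$ ($T{\left(J,V \right)} = \left(J - 9\right) J = \left(-9 + J\right) J = J \left(-9 + J\right)$)
$v{\left(0 \right)} \left(-81\right) T{\left(7,9 \right)} = \sqrt{2} \sqrt{0} \left(-81\right) 7 \left(-9 + 7\right) = \sqrt{2} \cdot 0 \left(-81\right) 7 \left(-2\right) = 0 \left(-81\right) \left(-14\right) = 0 \left(-14\right) = 0$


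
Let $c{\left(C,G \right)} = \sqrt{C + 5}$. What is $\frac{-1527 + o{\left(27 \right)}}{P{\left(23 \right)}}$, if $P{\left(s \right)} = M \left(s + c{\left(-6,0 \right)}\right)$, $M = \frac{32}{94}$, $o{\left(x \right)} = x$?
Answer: $- \frac{81075}{424} + \frac{3525 i}{424} \approx -191.21 + 8.3137 i$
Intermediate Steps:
$c{\left(C,G \right)} = \sqrt{5 + C}$
$M = \frac{16}{47}$ ($M = 32 \cdot \frac{1}{94} = \frac{16}{47} \approx 0.34043$)
$P{\left(s \right)} = \frac{16 i}{47} + \frac{16 s}{47}$ ($P{\left(s \right)} = \frac{16 \left(s + \sqrt{5 - 6}\right)}{47} = \frac{16 \left(s + \sqrt{-1}\right)}{47} = \frac{16 \left(s + i\right)}{47} = \frac{16 \left(i + s\right)}{47} = \frac{16 i}{47} + \frac{16 s}{47}$)
$\frac{-1527 + o{\left(27 \right)}}{P{\left(23 \right)}} = \frac{-1527 + 27}{\frac{16 i}{47} + \frac{16}{47} \cdot 23} = - \frac{1500}{\frac{16 i}{47} + \frac{368}{47}} = - \frac{1500}{\frac{368}{47} + \frac{16 i}{47}} = - 1500 \frac{2209 \left(\frac{368}{47} - \frac{16 i}{47}\right)}{135680} = - \frac{165675 \left(\frac{368}{47} - \frac{16 i}{47}\right)}{6784}$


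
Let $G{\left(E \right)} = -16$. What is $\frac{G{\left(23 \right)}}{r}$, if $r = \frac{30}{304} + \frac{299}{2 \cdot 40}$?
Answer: $- \frac{24320}{5831} \approx -4.1708$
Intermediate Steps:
$r = \frac{5831}{1520}$ ($r = 30 \cdot \frac{1}{304} + \frac{299}{80} = \frac{15}{152} + 299 \cdot \frac{1}{80} = \frac{15}{152} + \frac{299}{80} = \frac{5831}{1520} \approx 3.8362$)
$\frac{G{\left(23 \right)}}{r} = - \frac{16}{\frac{5831}{1520}} = \left(-16\right) \frac{1520}{5831} = - \frac{24320}{5831}$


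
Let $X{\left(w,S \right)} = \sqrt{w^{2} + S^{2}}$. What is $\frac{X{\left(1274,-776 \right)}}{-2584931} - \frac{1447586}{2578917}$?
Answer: $- \frac{1447586}{2578917} - \frac{2 \sqrt{556313}}{2584931} \approx -0.56189$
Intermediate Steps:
$X{\left(w,S \right)} = \sqrt{S^{2} + w^{2}}$
$\frac{X{\left(1274,-776 \right)}}{-2584931} - \frac{1447586}{2578917} = \frac{\sqrt{\left(-776\right)^{2} + 1274^{2}}}{-2584931} - \frac{1447586}{2578917} = \sqrt{602176 + 1623076} \left(- \frac{1}{2584931}\right) - \frac{1447586}{2578917} = \sqrt{2225252} \left(- \frac{1}{2584931}\right) - \frac{1447586}{2578917} = 2 \sqrt{556313} \left(- \frac{1}{2584931}\right) - \frac{1447586}{2578917} = - \frac{2 \sqrt{556313}}{2584931} - \frac{1447586}{2578917} = - \frac{1447586}{2578917} - \frac{2 \sqrt{556313}}{2584931}$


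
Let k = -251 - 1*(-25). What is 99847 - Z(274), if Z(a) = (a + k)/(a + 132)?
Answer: 20268917/203 ≈ 99847.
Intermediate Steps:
k = -226 (k = -251 + 25 = -226)
Z(a) = (-226 + a)/(132 + a) (Z(a) = (a - 226)/(a + 132) = (-226 + a)/(132 + a))
99847 - Z(274) = 99847 - (-226 + 274)/(132 + 274) = 99847 - 48/406 = 99847 - 1*24/203 = 99847 - 24/203 = 20268917/203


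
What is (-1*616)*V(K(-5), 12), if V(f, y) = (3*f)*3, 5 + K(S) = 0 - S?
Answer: 0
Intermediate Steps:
K(S) = -5 - S (K(S) = -5 + (0 - S) = -5 - S)
V(f, y) = 9*f
(-1*616)*V(K(-5), 12) = (-1*616)*(9*(-5 - 1*(-5))) = -5544*(-5 + 5) = -5544*0 = -616*0 = 0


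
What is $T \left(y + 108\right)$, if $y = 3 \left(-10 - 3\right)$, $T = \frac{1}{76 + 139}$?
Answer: $\frac{69}{215} \approx 0.32093$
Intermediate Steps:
$T = \frac{1}{215} \approx 0.0046512$
$y = -39$ ($y = 3 \left(-13\right) = -39$)
$T \left(y + 108\right) = \frac{-39 + 108}{215} = \frac{1}{215} \cdot 69 = \frac{69}{215}$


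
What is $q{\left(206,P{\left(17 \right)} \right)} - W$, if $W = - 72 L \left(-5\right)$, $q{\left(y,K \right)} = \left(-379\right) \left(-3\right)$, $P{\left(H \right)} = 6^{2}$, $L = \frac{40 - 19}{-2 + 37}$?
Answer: $921$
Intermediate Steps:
$L = \frac{3}{5}$ ($L = \frac{21}{35} = 21 \cdot \frac{1}{35} = \frac{3}{5} \approx 0.6$)
$P{\left(H \right)} = 36$
$q{\left(y,K \right)} = 1137$
$W = 216$ ($W = \left(-72\right) \frac{3}{5} \left(-5\right) = \left(- \frac{216}{5}\right) \left(-5\right) = 216$)
$q{\left(206,P{\left(17 \right)} \right)} - W = 1137 - 216 = 921$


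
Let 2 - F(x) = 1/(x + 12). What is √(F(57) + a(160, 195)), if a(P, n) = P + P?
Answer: √1532973/69 ≈ 17.944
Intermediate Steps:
a(P, n) = 2*P
F(x) = 2 - 1/(12 + x) (F(x) = 2 - 1/(x + 12) = 2 - 1/(12 + x))
√(F(57) + a(160, 195)) = √((23 + 2*57)/(12 + 57) + 2*160) = √((23 + 114)/69 + 320) = √((1/69)*137 + 320) = √(137/69 + 320) = √(22217/69) = √1532973/69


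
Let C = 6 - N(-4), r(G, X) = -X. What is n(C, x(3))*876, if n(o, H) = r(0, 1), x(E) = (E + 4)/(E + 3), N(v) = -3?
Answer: -876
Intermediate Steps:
C = 9 (C = 6 - 1*(-3) = 6 + 3 = 9)
x(E) = (4 + E)/(3 + E)
n(o, H) = -1 (n(o, H) = -1*1 = -1)
n(C, x(3))*876 = -1*876 = -876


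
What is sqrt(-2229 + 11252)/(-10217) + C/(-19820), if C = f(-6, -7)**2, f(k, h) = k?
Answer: -9/4955 - sqrt(9023)/10217 ≈ -0.011114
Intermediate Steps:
C = 36 (C = (-6)**2 = 36)
sqrt(-2229 + 11252)/(-10217) + C/(-19820) = sqrt(-2229 + 11252)/(-10217) + 36/(-19820) = sqrt(9023)*(-1/10217) + 36*(-1/19820) = -sqrt(9023)/10217 - 9/4955 = -9/4955 - sqrt(9023)/10217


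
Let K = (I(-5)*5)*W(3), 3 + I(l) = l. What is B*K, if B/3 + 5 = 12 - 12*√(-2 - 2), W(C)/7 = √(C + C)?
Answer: √6*(-5880 + 20160*I) ≈ -14403.0 + 49382.0*I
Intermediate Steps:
W(C) = 7*√2*√C (W(C) = 7*√(C + C) = 7*√(2*C) = 7*(√2*√C) = 7*√2*√C)
I(l) = -3 + l
K = -280*√6 (K = ((-3 - 5)*5)*(7*√2*√3) = (-8*5)*(7*√6) = -280*√6 ≈ -685.86)
B = 21 - 72*I (B = -15 + 3*(12 - 12*√(-2 - 2)) = -15 + 3*(12 - 24*I) = -15 + (36 - 72*I) = 21 - 72*I ≈ 21.0 - 72.0*I)
B*K = (21 - 72*I)*(-280*√6) = -280*√6*(21 - 72*I)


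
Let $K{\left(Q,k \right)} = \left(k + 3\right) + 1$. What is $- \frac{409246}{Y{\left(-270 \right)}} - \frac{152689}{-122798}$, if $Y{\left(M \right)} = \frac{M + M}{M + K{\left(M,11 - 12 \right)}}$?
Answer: $- \frac{559078881674}{2762955} \approx -2.0235 \cdot 10^{5}$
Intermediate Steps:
$K{\left(Q,k \right)} = 4 + k$ ($K{\left(Q,k \right)} = \left(3 + k\right) + 1 = 4 + k$)
$Y{\left(M \right)} = \frac{2 M}{3 + M}$ ($Y{\left(M \right)} = \frac{M + M}{M + \left(4 + \left(11 - 12\right)\right)} = \frac{2 M}{M + \left(4 - 1\right)} = \frac{2 M}{M + 3} = \frac{2 M}{3 + M}$)
$- \frac{409246}{Y{\left(-270 \right)}} - \frac{152689}{-122798} = - \frac{409246}{2 \left(-270\right) \frac{1}{3 - 270}} - \frac{152689}{-122798} = - \frac{409246}{2 \left(-270\right) \frac{1}{-267}} - - \frac{152689}{122798} = - \frac{409246}{2 \left(-270\right) \left(- \frac{1}{267}\right)} + \frac{152689}{122798} = - \frac{409246}{\frac{180}{89}} + \frac{152689}{122798} = \left(-409246\right) \frac{89}{180} + \frac{152689}{122798} = - \frac{18211447}{90} + \frac{152689}{122798} = - \frac{559078881674}{2762955}$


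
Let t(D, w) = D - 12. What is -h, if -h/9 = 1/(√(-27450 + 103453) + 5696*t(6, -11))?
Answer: -307584/1167922973 - 9*√76003/1167922973 ≈ -0.00026548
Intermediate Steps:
t(D, w) = -12 + D
h = -9/(-34176 + √76003) (h = -9/(√(-27450 + 103453) + 5696*(-12 + 6)) = -9/(√76003 + 5696*(-6)) = -9/(√76003 - 34176) = -9/(-34176 + √76003) ≈ 0.00026548)
-h = -(307584/1167922973 + 9*√76003/1167922973) = -307584/1167922973 - 9*√76003/1167922973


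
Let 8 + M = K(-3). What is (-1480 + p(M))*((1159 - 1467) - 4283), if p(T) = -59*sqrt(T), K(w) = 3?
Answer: 6794680 + 270869*I*sqrt(5) ≈ 6.7947e+6 + 6.0568e+5*I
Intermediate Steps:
M = -5 (M = -8 + 3 = -5)
(-1480 + p(M))*((1159 - 1467) - 4283) = (-1480 - 59*I*sqrt(5))*((1159 - 1467) - 4283) = (-1480 - 59*I*sqrt(5))*(-308 - 4283) = (-1480 - 59*I*sqrt(5))*(-4591) = 6794680 + 270869*I*sqrt(5)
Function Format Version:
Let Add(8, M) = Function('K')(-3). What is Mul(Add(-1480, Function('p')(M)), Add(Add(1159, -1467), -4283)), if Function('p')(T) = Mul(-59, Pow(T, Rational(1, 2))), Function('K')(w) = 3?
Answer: Add(6794680, Mul(270869, I, Pow(5, Rational(1, 2)))) ≈ Add(6.7947e+6, Mul(6.0568e+5, I))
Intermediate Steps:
M = -5 (M = Add(-8, 3) = -5)
Mul(Add(-1480, Function('p')(M)), Add(Add(1159, -1467), -4283)) = Mul(Add(-1480, Mul(-59, Pow(-5, Rational(1, 2)))), Add(Add(1159, -1467), -4283)) = Mul(Add(-1480, Mul(-59, Mul(I, Pow(5, Rational(1, 2))))), Add(-308, -4283)) = Mul(Add(-1480, Mul(-59, I, Pow(5, Rational(1, 2)))), -4591) = Add(6794680, Mul(270869, I, Pow(5, Rational(1, 2))))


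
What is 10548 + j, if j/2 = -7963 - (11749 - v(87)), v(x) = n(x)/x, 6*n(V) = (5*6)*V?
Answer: -28866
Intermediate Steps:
n(V) = 5*V (n(V) = ((5*6)*V)/6 = (30*V)/6 = 5*V)
v(x) = 5 (v(x) = (5*x)/x = 5)
j = -39414 (j = 2*(-7963 - (11749 - 1*5)) = 2*(-7963 - (11749 - 5)) = 2*(-7963 - 1*11744) = 2*(-7963 - 11744) = 2*(-19707) = -39414)
10548 + j = 10548 - 39414 = -28866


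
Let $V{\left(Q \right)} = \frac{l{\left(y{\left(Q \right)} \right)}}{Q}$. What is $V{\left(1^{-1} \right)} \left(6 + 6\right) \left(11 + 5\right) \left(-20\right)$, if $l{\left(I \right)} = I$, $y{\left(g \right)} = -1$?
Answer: $3840$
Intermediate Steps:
$V{\left(Q \right)} = - \frac{1}{Q}$
$V{\left(1^{-1} \right)} \left(6 + 6\right) \left(11 + 5\right) \left(-20\right) = - \frac{1}{1^{-1}} \left(6 + 6\right) \left(11 + 5\right) \left(-20\right) = - 1^{-1} \cdot 12 \cdot 16 \left(-20\right) = \left(-1\right) 1 \cdot 192 \left(-20\right) = \left(-1\right) 192 \left(-20\right) = \left(-192\right) \left(-20\right) = 3840$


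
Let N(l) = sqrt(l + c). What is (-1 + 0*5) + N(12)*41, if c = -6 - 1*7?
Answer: -1 + 41*I ≈ -1.0 + 41.0*I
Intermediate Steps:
c = -13 (c = -6 - 7 = -13)
N(l) = sqrt(-13 + l) (N(l) = sqrt(l - 13) = sqrt(-13 + l))
(-1 + 0*5) + N(12)*41 = (-1 + 0*5) + sqrt(-13 + 12)*41 = (-1 + 0) + sqrt(-1)*41 = -1 + I*41 = -1 + 41*I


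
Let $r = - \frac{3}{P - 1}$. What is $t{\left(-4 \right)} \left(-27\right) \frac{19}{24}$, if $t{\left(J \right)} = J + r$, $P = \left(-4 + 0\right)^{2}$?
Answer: $\frac{3591}{40} \approx 89.775$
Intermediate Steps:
$P = 16$ ($P = \left(-4\right)^{2} = 16$)
$r = - \frac{1}{5}$ ($r = - \frac{3}{16 - 1} = - \frac{3}{15} = \left(-3\right) \frac{1}{15} = - \frac{1}{5} \approx -0.2$)
$t{\left(J \right)} = - \frac{1}{5} + J$ ($t{\left(J \right)} = J - \frac{1}{5} = - \frac{1}{5} + J$)
$t{\left(-4 \right)} \left(-27\right) \frac{19}{24} = \left(- \frac{1}{5} - 4\right) \left(-27\right) \frac{19}{24} = \left(- \frac{21}{5}\right) \left(-27\right) 19 \cdot \frac{1}{24} = \frac{567}{5} \cdot \frac{19}{24} = \frac{3591}{40}$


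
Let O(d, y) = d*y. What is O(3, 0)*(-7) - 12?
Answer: -12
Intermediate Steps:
O(3, 0)*(-7) - 12 = (3*0)*(-7) - 12 = 0*(-7) - 12 = 0 - 12 = -12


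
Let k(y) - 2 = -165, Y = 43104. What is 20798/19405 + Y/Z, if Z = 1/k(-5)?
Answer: -136338577762/19405 ≈ -7.0260e+6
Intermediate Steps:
k(y) = -163 (k(y) = 2 - 165 = -163)
Z = -1/163 (Z = 1/(-163) = -1/163 ≈ -0.0061350)
20798/19405 + Y/Z = 20798/19405 + 43104/(-1/163) = 20798*(1/19405) + 43104*(-163) = 20798/19405 - 7025952 = -136338577762/19405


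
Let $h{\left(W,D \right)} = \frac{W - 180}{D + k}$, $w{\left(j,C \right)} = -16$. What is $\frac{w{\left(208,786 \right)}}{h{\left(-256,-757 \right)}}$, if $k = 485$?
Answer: $- \frac{1088}{109} \approx -9.9817$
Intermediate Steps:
$h{\left(W,D \right)} = \frac{-180 + W}{485 + D}$ ($h{\left(W,D \right)} = \frac{W - 180}{D + 485} = \frac{-180 + W}{485 + D}$)
$\frac{w{\left(208,786 \right)}}{h{\left(-256,-757 \right)}} = - \frac{16}{\frac{1}{485 - 757} \left(-180 - 256\right)} = - \frac{16}{\frac{1}{-272} \left(-436\right)} = - \frac{16}{\left(- \frac{1}{272}\right) \left(-436\right)} = - \frac{16}{\frac{109}{68}} = \left(-16\right) \frac{68}{109} = - \frac{1088}{109}$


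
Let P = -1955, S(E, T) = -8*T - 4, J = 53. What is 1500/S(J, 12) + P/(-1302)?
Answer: -17575/1302 ≈ -13.498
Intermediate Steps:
S(E, T) = -4 - 8*T
1500/S(J, 12) + P/(-1302) = 1500/(-4 - 8*12) - 1955/(-1302) = 1500/(-4 - 96) - 1955*(-1/1302) = 1500/(-100) + 1955/1302 = 1500*(-1/100) + 1955/1302 = -15 + 1955/1302 = -17575/1302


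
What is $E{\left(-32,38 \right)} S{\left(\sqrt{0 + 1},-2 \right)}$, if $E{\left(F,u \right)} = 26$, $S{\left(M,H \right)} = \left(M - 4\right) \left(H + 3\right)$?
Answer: $-78$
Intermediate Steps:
$S{\left(M,H \right)} = \left(-4 + M\right) \left(3 + H\right)$
$E{\left(-32,38 \right)} S{\left(\sqrt{0 + 1},-2 \right)} = 26 \left(-12 - -8 + 3 \sqrt{0 + 1} - 2 \sqrt{0 + 1}\right) = 26 \left(-12 + 8 + 3 \sqrt{1} - 2 \sqrt{1}\right) = 26 \left(-12 + 8 + 3 \cdot 1 - 2\right) = 26 \left(-12 + 8 + 3 - 2\right) = 26 \left(-3\right) = -78$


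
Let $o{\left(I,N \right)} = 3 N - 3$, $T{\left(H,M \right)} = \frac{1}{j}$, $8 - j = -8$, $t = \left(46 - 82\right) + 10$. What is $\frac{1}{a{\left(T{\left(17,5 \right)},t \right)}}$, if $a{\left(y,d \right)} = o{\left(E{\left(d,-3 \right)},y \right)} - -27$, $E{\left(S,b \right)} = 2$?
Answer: $\frac{16}{387} \approx 0.041344$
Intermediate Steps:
$t = -26$ ($t = -36 + 10 = -26$)
$j = 16$ ($j = 8 - -8 = 8 + 8 = 16$)
$T{\left(H,M \right)} = \frac{1}{16}$
$o{\left(I,N \right)} = -3 + 3 N$
$a{\left(y,d \right)} = 24 + 3 y$ ($a{\left(y,d \right)} = \left(-3 + 3 y\right) - -27 = \left(-3 + 3 y\right) + 27 = 24 + 3 y$)
$\frac{1}{a{\left(T{\left(17,5 \right)},t \right)}} = \frac{1}{24 + 3 \cdot \frac{1}{16}} = \frac{1}{24 + \frac{3}{16}} = \frac{1}{\frac{387}{16}} = \frac{16}{387}$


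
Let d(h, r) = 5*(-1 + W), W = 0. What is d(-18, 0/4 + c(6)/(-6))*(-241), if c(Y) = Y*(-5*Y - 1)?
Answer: 1205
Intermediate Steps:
c(Y) = Y*(-1 - 5*Y)
d(h, r) = -5 (d(h, r) = 5*(-1 + 0) = 5*(-1) = -5)
d(-18, 0/4 + c(6)/(-6))*(-241) = -5*(-241) = 1205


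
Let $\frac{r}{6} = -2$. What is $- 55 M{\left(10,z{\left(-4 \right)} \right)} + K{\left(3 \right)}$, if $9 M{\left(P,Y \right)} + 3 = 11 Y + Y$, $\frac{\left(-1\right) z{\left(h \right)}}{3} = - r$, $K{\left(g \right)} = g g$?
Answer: $\frac{8002}{3} \approx 2667.3$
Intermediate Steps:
$r = -12$ ($r = 6 \left(-2\right) = -12$)
$K{\left(g \right)} = g^{2}$
$z{\left(h \right)} = -36$ ($z{\left(h \right)} = - 3 \left(\left(-1\right) \left(-12\right)\right) = \left(-3\right) 12 = -36$)
$M{\left(P,Y \right)} = - \frac{1}{3} + \frac{4 Y}{3}$ ($M{\left(P,Y \right)} = - \frac{1}{3} + \frac{11 Y + Y}{9} = - \frac{1}{3} + \frac{12 Y}{9} = - \frac{1}{3} + \frac{4 Y}{3}$)
$- 55 M{\left(10,z{\left(-4 \right)} \right)} + K{\left(3 \right)} = - 55 \left(- \frac{1}{3} + \frac{4}{3} \left(-36\right)\right) + 3^{2} = - 55 \left(- \frac{1}{3} - 48\right) + 9 = \left(-55\right) \left(- \frac{145}{3}\right) + 9 = \frac{7975}{3} + 9 = \frac{8002}{3}$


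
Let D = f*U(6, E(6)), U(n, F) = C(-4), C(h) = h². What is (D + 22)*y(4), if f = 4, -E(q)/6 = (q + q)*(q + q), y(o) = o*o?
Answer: 1376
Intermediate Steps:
y(o) = o²
E(q) = -24*q² (E(q) = -6*(q + q)*(q + q) = -6*2*q*2*q = -24*q²)
U(n, F) = 16 (U(n, F) = (-4)² = 16)
D = 64 (D = 4*16 = 64)
(D + 22)*y(4) = (64 + 22)*4² = 86*16 = 1376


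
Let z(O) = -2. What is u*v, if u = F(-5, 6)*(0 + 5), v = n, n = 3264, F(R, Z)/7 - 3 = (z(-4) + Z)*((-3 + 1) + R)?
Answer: -2856000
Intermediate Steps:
F(R, Z) = 21 + 7*(-2 + R)*(-2 + Z) (F(R, Z) = 21 + 7*((-2 + Z)*((-3 + 1) + R)) = 21 + 7*((-2 + Z)*(-2 + R)) = 21 + 7*((-2 + R)*(-2 + Z)) = 21 + 7*(-2 + R)*(-2 + Z))
v = 3264
u = -875 (u = (49 - 14*(-5) - 14*6 + 7*(-5)*6)*(0 + 5) = (49 + 70 - 84 - 210)*5 = -175*5 = -875)
u*v = -875*3264 = -2856000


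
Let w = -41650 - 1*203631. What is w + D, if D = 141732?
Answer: -103549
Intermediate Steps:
w = -245281 (w = -41650 - 203631 = -245281)
w + D = -245281 + 141732 = -103549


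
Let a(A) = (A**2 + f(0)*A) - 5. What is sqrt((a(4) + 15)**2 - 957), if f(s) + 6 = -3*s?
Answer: I*sqrt(953) ≈ 30.871*I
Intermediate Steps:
f(s) = -6 - 3*s
a(A) = -5 + A**2 - 6*A (a(A) = (A**2 + (-6 - 3*0)*A) - 5 = (A**2 + (-6 + 0)*A) - 5 = (A**2 - 6*A) - 5 = -5 + A**2 - 6*A)
sqrt((a(4) + 15)**2 - 957) = sqrt(((-5 + 4**2 - 6*4) + 15)**2 - 957) = sqrt(((-5 + 16 - 24) + 15)**2 - 957) = sqrt((-13 + 15)**2 - 957) = sqrt(2**2 - 957) = sqrt(4 - 957) = sqrt(-953) = I*sqrt(953)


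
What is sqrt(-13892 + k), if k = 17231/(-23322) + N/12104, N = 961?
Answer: I*sqrt(409419114195706566)/5428644 ≈ 117.87*I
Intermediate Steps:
k = -93075791/141144744 (k = 17231/(-23322) + 961/12104 = 17231*(-1/23322) + 961*(1/12104) = -17231/23322 + 961/12104 = -93075791/141144744 ≈ -0.65944)
sqrt(-13892 + k) = sqrt(-13892 - 93075791/141144744) = sqrt(-1960875859439/141144744) = I*sqrt(409419114195706566)/5428644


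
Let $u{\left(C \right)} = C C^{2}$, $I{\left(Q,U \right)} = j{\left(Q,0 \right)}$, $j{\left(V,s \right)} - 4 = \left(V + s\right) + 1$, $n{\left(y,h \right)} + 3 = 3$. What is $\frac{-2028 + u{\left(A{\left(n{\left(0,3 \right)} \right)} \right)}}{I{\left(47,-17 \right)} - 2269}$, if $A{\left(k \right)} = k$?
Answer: $\frac{676}{739} \approx 0.91475$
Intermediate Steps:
$n{\left(y,h \right)} = 0$ ($n{\left(y,h \right)} = -3 + 3 = 0$)
$j{\left(V,s \right)} = 5 + V + s$ ($j{\left(V,s \right)} = 4 + \left(\left(V + s\right) + 1\right) = 4 + \left(1 + V + s\right) = 5 + V + s$)
$I{\left(Q,U \right)} = 5 + Q$ ($I{\left(Q,U \right)} = 5 + Q + 0 = 5 + Q$)
$u{\left(C \right)} = C^{3}$
$\frac{-2028 + u{\left(A{\left(n{\left(0,3 \right)} \right)} \right)}}{I{\left(47,-17 \right)} - 2269} = \frac{-2028 + 0^{3}}{\left(5 + 47\right) - 2269} = \frac{-2028 + 0}{52 - 2269} = - \frac{2028}{-2217} = \left(-2028\right) \left(- \frac{1}{2217}\right) = \frac{676}{739}$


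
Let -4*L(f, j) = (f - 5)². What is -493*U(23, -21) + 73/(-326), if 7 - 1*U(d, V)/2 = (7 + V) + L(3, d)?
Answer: -7071665/326 ≈ -21692.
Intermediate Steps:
L(f, j) = -(-5 + f)²/4 (L(f, j) = -(f - 5)²/4 = -(-5 + f)²/4)
U(d, V) = 2 - 2*V (U(d, V) = 14 - 2*((7 + V) - (-5 + 3)²/4) = 14 - 2*((7 + V) - ¼*(-2)²) = 14 - 2*((7 + V) - ¼*4) = 14 - 2*((7 + V) - 1) = 14 - 2*(6 + V) = 14 + (-12 - 2*V) = 2 - 2*V)
-493*U(23, -21) + 73/(-326) = -493*(2 - 2*(-21)) + 73/(-326) = -493*(2 + 42) + 73*(-1/326) = -493*44 - 73/326 = -21692 - 73/326 = -7071665/326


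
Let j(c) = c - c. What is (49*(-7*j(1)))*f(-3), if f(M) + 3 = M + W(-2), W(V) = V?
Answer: 0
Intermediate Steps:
j(c) = 0
f(M) = -5 + M (f(M) = -3 + (M - 2) = -3 + (-2 + M) = -5 + M)
(49*(-7*j(1)))*f(-3) = (49*(-7*0))*(-5 - 3) = (49*0)*(-8) = 0*(-8) = 0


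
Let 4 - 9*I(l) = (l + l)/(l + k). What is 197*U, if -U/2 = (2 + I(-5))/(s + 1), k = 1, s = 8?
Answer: -2561/27 ≈ -94.852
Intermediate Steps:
I(l) = 4/9 - 2*l/(9*(1 + l)) (I(l) = 4/9 - (l + l)/(9*(l + 1)) = 4/9 - 2*l/(9*(1 + l)))
U = -13/27 (U = -2*(2 + 2*(2 - 5)/(9*(1 - 5)))/(8 + 1) = -2*(2 + (2/9)*(-3)/(-4))/9 = -2*(2 + (2/9)*(-¼)*(-3))/9 = -2*(2 + ⅙)/9 = -13/(3*9) = -2*13/54 = -13/27 ≈ -0.48148)
197*U = 197*(-13/27) = -2561/27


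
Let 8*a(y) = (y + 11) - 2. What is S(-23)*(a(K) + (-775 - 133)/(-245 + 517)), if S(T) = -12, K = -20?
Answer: 1923/34 ≈ 56.559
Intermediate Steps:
a(y) = 9/8 + y/8 (a(y) = ((y + 11) - 2)/8 = ((11 + y) - 2)/8 = (9 + y)/8 = 9/8 + y/8)
S(-23)*(a(K) + (-775 - 133)/(-245 + 517)) = -12*((9/8 + (1/8)*(-20)) + (-775 - 133)/(-245 + 517)) = -12*((9/8 - 5/2) - 908/272) = -12*(-11/8 - 908*1/272) = -12*(-11/8 - 227/68) = -12*(-641/136) = 1923/34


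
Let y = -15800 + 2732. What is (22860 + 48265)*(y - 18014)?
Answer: -2210707250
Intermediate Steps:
y = -13068
(22860 + 48265)*(y - 18014) = (22860 + 48265)*(-13068 - 18014) = 71125*(-31082) = -2210707250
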